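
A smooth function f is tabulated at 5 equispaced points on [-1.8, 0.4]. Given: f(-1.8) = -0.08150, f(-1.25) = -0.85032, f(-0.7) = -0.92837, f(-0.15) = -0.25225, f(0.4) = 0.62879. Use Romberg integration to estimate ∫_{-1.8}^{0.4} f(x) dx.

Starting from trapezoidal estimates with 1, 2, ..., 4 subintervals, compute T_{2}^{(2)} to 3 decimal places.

-1.041

T_{0}^{(0)} (trapezoid, 1 panel, h=2.2000): 0.60202
T_{1}^{(0)} (trapezoid, 2 panels, h=1.1000): -0.72020
T_{2}^{(0)} (trapezoid, 4 panels, h=0.5500): -0.96651
T_{1}^{(1)} = -0.72020 + (-0.72020 − 0.60202)/3 = -1.16094
T_{2}^{(1)} = -0.96651 + (-0.96651 − (-0.72020))/3 = -1.04861
T_{2}^{(2)} = -1.04861 + (-1.04861 − (-1.16094))/15 = -1.04112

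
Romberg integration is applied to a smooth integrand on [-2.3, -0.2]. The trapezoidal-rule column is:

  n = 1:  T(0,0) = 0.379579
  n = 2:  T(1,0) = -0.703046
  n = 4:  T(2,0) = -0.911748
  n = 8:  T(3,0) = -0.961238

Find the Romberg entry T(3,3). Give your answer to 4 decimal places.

-0.9775

Richardson extrapolation on the trapezoidal column (denominator 4−1=3):
T(1,1) = -0.703046 + (-0.703046 − 0.379579)/3 = -1.063921
T(2,1) = (4·(-0.911748) − (-0.703046)) / 3 = -0.981315
T(3,1) = (4·(-0.961238) − (-0.911748)) / 3 = -0.977735
T(2,2) = -0.981315 + (-0.981315 − (-1.063921))/15 = -0.975808
T(3,2) = -0.977735 + (-0.977735 − (-0.981315))/15 = -0.977496
T(3,3) = -0.977496 + (-0.977496 − (-0.975808))/63 = -0.977523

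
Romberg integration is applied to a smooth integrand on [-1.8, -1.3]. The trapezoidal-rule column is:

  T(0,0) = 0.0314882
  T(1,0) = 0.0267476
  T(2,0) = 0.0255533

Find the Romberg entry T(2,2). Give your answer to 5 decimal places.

Richardson extrapolation on the trapezoidal column (denominator 4−1=3):
T(1,1) = (4·0.0267476 − 0.0314882) / 3 = 0.0251674
T(2,1) = (4·0.0255533 − 0.0267476) / 3 = 0.0251552
T(2,2) = (16·0.0251552 − 0.0251674) / 15 = 0.0251544

0.02515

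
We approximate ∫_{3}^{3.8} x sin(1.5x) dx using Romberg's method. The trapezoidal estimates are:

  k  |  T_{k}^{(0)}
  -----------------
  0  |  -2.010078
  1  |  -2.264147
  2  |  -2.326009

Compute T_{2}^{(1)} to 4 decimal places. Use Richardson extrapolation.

-2.3466

T_{2}^{(1)} = -2.326009 + (-2.326009 − (-2.264147))/3 = -2.346630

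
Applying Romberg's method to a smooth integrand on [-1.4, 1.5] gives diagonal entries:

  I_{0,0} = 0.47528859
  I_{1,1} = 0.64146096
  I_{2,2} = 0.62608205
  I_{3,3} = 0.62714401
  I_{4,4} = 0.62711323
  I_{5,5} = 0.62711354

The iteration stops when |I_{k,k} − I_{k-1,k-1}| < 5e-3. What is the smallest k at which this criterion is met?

k = 3

|I_{1,1} − I_{0,0}| = 0.16617237 ≥ 5e-3
|I_{2,2} − I_{1,1}| = 0.01537891 ≥ 5e-3
|I_{3,3} − I_{2,2}| = 0.00106196 < 5e-3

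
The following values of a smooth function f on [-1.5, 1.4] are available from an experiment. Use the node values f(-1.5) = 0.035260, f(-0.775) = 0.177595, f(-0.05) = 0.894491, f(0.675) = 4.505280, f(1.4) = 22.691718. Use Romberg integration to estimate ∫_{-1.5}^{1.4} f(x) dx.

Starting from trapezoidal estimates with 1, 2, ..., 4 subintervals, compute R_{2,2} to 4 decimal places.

R_{0,0} (trapezoid, 1 panel, h=2.9000): 32.954118
R_{1,0} (trapezoid, 2 panels, h=1.4500): 17.774071
R_{2,0} (trapezoid, 4 panels, h=0.7250): 12.282120
R_{1,1} = 17.774071 + (17.774071 − 32.954118)/3 = 12.714055
R_{2,1} = 12.282120 + (12.282120 − 17.774071)/3 = 10.451470
R_{2,2} = 10.451470 + (10.451470 − 12.714055)/15 = 10.300631

10.3006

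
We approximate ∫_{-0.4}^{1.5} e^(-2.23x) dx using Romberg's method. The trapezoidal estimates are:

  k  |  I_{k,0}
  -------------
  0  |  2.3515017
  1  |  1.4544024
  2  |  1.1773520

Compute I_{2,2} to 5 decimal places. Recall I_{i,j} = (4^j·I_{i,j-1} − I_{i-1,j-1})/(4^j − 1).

I_{1,1} = (4·1.4544024 − 2.3515017) / 3 = 1.1553693
I_{2,1} = (4·1.1773520 − 1.4544024) / 3 = 1.0850019
I_{2,2} = 1.0850019 + (1.0850019 − 1.1553693)/15 = 1.0803107

1.08031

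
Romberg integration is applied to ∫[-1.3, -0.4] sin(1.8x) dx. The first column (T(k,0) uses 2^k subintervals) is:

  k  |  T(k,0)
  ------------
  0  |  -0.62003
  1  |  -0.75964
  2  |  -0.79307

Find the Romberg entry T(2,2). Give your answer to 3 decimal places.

-0.804

Richardson extrapolation on the trapezoidal column (denominator 4−1=3):
T(1,1) = (4·(-0.75964) − (-0.62003)) / 3 = -0.80618
T(2,1) = -0.79307 + (-0.79307 − (-0.75964))/3 = -0.80421
T(2,2) = -0.80421 + (-0.80421 − (-0.80618))/15 = -0.80408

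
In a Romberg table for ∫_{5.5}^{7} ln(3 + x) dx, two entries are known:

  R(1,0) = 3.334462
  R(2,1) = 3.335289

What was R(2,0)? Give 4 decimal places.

From R(2,1) = (4·R(2,0) − R(1,0))/3, solve for R(2,0):
4·R(2,0) = 3·3.335289 + 3.334462 = 13.340329
R(2,0) = 3.335082

3.3351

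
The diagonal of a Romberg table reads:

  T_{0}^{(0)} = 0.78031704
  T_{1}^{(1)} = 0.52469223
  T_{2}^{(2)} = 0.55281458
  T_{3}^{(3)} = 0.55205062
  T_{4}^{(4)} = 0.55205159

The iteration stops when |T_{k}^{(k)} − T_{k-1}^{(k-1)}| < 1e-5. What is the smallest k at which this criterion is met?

k = 4

|T_{1}^{(1)} − T_{0}^{(0)}| = 0.25562481 ≥ 1e-5
|T_{2}^{(2)} − T_{1}^{(1)}| = 0.02812235 ≥ 1e-5
|T_{3}^{(3)} − T_{2}^{(2)}| = 0.00076396 ≥ 1e-5
|T_{4}^{(4)} − T_{3}^{(3)}| = 0.00000097 < 1e-5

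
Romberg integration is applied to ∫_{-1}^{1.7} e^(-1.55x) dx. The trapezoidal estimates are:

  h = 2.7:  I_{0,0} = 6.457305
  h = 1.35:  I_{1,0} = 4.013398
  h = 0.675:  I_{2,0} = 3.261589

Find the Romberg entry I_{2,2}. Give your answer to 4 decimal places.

Richardson extrapolation on the trapezoidal column (denominator 4−1=3):
I_{1,1} = (4·4.013398 − 6.457305) / 3 = 3.198762
I_{2,1} = 3.261589 + (3.261589 − 4.013398)/3 = 3.010986
I_{2,2} = 3.010986 + (3.010986 − 3.198762)/15 = 2.998468

2.9985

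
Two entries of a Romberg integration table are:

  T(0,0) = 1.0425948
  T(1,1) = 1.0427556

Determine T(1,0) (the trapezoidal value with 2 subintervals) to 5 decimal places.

From T(1,1) = (4·T(1,0) − T(0,0))/3, solve for T(1,0):
4·T(1,0) = 3·1.0427556 + 1.0425948 = 4.1708616
T(1,0) = 1.0427154

1.04272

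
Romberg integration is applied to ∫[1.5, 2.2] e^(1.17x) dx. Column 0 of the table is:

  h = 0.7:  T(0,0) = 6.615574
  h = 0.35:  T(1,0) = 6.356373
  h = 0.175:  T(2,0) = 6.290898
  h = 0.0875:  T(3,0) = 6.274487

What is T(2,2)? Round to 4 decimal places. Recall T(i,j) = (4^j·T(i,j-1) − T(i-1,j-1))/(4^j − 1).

6.2690

Richardson extrapolation on the trapezoidal column (denominator 4−1=3):
T(1,1) = (4·6.356373 − 6.615574) / 3 = 6.269973
T(2,1) = (4·6.290898 − 6.356373) / 3 = 6.269073
T(2,2) = (16·6.269073 − 6.269973) / 15 = 6.269013
(Column j=1 coincides with Simpson's rule on the same nodes.)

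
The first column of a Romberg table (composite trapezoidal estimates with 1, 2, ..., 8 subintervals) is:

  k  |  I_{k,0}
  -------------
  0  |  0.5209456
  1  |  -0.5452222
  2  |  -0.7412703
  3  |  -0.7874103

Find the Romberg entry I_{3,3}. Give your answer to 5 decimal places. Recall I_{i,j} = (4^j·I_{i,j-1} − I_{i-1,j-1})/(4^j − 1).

-0.80257

I_{1,1} = (4·(-0.5452222) − 0.5209456) / 3 = -0.9006115
I_{2,1} = -0.7412703 + (-0.7412703 − (-0.5452222))/3 = -0.8066197
I_{3,1} = (4·(-0.7874103) − (-0.7412703)) / 3 = -0.8027903
I_{2,2} = -0.8066197 + (-0.8066197 − (-0.9006115))/15 = -0.8003536
I_{3,2} = (16·(-0.8027903) − (-0.8066197)) / 15 = -0.8025350
I_{3,3} = (64·(-0.8025350) − (-0.8003536)) / 63 = -0.8025696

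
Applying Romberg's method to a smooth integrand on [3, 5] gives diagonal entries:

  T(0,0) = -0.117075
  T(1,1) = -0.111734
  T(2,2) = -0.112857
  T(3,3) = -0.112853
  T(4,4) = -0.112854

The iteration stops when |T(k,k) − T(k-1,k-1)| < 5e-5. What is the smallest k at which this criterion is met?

k = 3

|T(1,1) − T(0,0)| = 0.005341 ≥ 5e-5
|T(2,2) − T(1,1)| = 0.001123 ≥ 5e-5
|T(3,3) − T(2,2)| = 0.000004 < 5e-5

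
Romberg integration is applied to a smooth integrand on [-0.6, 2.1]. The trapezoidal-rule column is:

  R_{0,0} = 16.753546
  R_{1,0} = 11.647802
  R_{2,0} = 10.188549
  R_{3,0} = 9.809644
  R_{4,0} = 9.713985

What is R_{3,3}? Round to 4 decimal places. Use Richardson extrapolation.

9.6820

Richardson extrapolation on the trapezoidal column (denominator 4−1=3):
R_{1,1} = 11.647802 + (11.647802 − 16.753546)/3 = 9.945887
R_{2,1} = 10.188549 + (10.188549 − 11.647802)/3 = 9.702131
R_{3,1} = (4·9.809644 − 10.188549) / 3 = 9.683342
R_{2,2} = (16·9.702131 − 9.945887) / 15 = 9.685881
R_{3,2} = 9.683342 + (9.683342 − 9.702131)/15 = 9.682089
R_{3,3} = (64·9.682089 − 9.685881) / 63 = 9.682029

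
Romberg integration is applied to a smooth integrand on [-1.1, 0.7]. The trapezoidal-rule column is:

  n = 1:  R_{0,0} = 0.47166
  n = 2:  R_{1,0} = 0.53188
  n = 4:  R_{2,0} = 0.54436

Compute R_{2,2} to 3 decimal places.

R_{1,1} = 0.53188 + (0.53188 − 0.47166)/3 = 0.55195
R_{2,1} = 0.54436 + (0.54436 − 0.53188)/3 = 0.54852
R_{2,2} = (16·0.54852 − 0.55195) / 15 = 0.54829
(Column j=1 coincides with Simpson's rule on the same nodes.)

0.548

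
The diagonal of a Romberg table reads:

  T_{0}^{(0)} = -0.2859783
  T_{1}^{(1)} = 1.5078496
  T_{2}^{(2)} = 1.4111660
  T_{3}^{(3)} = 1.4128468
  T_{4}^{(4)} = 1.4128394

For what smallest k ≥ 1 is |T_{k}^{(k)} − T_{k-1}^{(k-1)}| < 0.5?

k = 2

|T_{1}^{(1)} − T_{0}^{(0)}| = 1.7938279 ≥ 0.5
|T_{2}^{(2)} − T_{1}^{(1)}| = 0.0966836 < 0.5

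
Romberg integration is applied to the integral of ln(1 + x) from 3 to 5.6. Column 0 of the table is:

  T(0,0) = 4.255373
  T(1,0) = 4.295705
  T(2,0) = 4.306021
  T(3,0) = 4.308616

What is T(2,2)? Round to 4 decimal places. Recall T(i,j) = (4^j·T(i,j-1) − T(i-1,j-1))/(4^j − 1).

4.3095

T(1,1) = 4.295705 + (4.295705 − 4.255373)/3 = 4.309149
T(2,1) = 4.306021 + (4.306021 − 4.295705)/3 = 4.309460
T(2,2) = 4.309460 + (4.309460 − 4.309149)/15 = 4.309481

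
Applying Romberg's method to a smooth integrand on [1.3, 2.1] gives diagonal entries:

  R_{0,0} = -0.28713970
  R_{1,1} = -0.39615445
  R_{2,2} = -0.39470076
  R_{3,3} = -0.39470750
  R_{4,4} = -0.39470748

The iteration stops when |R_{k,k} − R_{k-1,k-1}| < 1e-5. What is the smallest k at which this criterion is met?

k = 3

|R_{1,1} − R_{0,0}| = 0.10901475 ≥ 1e-5
|R_{2,2} − R_{1,1}| = 0.00145369 ≥ 1e-5
|R_{3,3} − R_{2,2}| = 0.00000674 < 1e-5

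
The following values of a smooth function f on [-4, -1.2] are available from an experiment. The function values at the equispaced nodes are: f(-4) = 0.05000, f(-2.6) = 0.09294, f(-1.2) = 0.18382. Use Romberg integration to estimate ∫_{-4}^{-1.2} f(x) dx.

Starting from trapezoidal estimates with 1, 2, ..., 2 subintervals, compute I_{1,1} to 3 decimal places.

I_{0,0} (trapezoid, 1 panel, h=2.8000): 0.32735
I_{1,0} (trapezoid, 2 panels, h=1.4000): 0.29379
I_{1,1} = 0.29379 + (0.29379 − 0.32735)/3 = 0.28260

0.283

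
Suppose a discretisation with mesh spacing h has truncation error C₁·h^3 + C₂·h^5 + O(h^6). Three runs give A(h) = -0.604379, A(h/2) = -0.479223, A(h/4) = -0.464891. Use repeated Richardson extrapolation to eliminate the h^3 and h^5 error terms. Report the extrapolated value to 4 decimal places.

-0.4629

First eliminate the h^3 term (factor 2^3 = 8):
  B₁ = (8·(-0.479223) − (-0.604379))/7 = -0.461344
  B₂ = (8·(-0.464891) − (-0.479223))/7 = -0.462844
Then eliminate the h^5 term (factor 2^5 = 32):
  (32·(-0.462844) − (-0.461344))/31 = -0.462892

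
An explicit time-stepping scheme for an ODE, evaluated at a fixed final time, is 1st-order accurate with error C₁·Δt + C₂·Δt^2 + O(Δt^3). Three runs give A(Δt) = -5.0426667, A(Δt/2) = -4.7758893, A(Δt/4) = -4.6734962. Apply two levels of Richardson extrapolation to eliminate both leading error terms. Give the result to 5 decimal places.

-4.59177

First eliminate the Δt term (factor 2^1 = 2):
  B₁ = (2·(-4.7758893) − (-5.0426667))/1 = -4.5091119
  B₂ = (2·(-4.6734962) − (-4.7758893))/1 = -4.5711031
Then eliminate the Δt^2 term (factor 2^2 = 4):
  (4·(-4.5711031) − (-4.5091119))/3 = -4.5917668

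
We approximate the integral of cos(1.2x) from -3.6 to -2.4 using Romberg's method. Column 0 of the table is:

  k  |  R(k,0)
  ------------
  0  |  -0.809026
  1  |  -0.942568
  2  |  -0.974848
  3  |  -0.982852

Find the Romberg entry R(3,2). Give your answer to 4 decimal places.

-0.9855

Richardson extrapolation on the trapezoidal column (denominator 4−1=3):
R(2,1) = -0.974848 + (-0.974848 − (-0.942568))/3 = -0.985608
R(3,1) = -0.982852 + (-0.982852 − (-0.974848))/3 = -0.985520
R(3,2) = -0.985520 + (-0.985520 − (-0.985608))/15 = -0.985514
(Column j=1 coincides with Simpson's rule on the same nodes.)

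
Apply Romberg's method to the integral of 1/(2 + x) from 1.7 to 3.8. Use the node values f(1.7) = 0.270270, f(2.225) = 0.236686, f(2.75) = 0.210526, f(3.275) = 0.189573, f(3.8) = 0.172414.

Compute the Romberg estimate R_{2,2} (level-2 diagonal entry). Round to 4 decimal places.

0.4495

R_{0,0} (trapezoid, 1 panel, h=2.1000): 0.464818
R_{1,0} (trapezoid, 2 panels, h=1.0500): 0.453461
R_{2,0} (trapezoid, 4 panels, h=0.5250): 0.450517
R_{1,1} = 0.453461 + (0.453461 − 0.464818)/3 = 0.449675
R_{2,1} = 0.450517 + (0.450517 − 0.453461)/3 = 0.449536
R_{2,2} = 0.449536 + (0.449536 − 0.449675)/15 = 0.449527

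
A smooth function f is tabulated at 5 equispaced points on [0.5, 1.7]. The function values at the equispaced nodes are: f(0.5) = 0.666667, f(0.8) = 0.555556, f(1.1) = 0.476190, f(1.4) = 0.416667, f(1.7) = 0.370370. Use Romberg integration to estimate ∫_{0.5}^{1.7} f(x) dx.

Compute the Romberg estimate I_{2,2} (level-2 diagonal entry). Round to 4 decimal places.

I_{0,0} (trapezoid, 1 panel, h=1.2000): 0.622222
I_{1,0} (trapezoid, 2 panels, h=0.6000): 0.596825
I_{2,0} (trapezoid, 4 panels, h=0.3000): 0.590079
I_{1,1} = 0.596825 + (0.596825 − 0.622222)/3 = 0.588359
I_{2,1} = 0.590079 + (0.590079 − 0.596825)/3 = 0.587830
I_{2,2} = 0.587830 + (0.587830 − 0.588359)/15 = 0.587795

0.5878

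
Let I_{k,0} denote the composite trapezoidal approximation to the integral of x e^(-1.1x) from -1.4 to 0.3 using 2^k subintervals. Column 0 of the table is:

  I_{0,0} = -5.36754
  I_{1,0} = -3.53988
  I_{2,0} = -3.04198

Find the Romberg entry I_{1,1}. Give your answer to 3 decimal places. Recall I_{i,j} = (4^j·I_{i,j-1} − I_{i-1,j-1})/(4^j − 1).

-2.931

Richardson extrapolation on the trapezoidal column (denominator 4−1=3):
I_{1,1} = (4·(-3.53988) − (-5.36754)) / 3 = -2.93066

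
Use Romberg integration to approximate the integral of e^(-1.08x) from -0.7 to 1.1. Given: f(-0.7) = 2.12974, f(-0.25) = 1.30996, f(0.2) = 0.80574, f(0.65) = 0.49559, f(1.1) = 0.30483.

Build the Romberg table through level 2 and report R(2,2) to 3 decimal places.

R(0,0) (trapezoid, 1 panel, h=1.8000): 2.19111
R(1,0) (trapezoid, 2 panels, h=0.9000): 1.82072
R(2,0) (trapezoid, 4 panels, h=0.4500): 1.72286
R(1,1) = 1.82072 + (1.82072 − 2.19111)/3 = 1.69726
R(2,1) = 1.72286 + (1.72286 − 1.82072)/3 = 1.69024
R(2,2) = 1.69024 + (1.69024 − 1.69726)/15 = 1.68977

1.690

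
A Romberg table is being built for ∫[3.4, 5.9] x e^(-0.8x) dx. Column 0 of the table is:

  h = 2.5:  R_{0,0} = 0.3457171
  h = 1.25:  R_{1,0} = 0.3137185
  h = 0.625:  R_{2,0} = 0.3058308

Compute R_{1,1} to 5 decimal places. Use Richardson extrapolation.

0.30305

Richardson extrapolation on the trapezoidal column (denominator 4−1=3):
R_{1,1} = 0.3137185 + (0.3137185 − 0.3457171)/3 = 0.3030523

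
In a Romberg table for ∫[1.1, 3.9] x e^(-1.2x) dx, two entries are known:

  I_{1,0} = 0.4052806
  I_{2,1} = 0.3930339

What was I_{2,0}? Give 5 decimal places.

0.39610

From I_{2,1} = (4·I_{2,0} − I_{1,0})/3, solve for I_{2,0}:
4·I_{2,0} = 3·0.3930339 + 0.4052806 = 1.5843823
I_{2,0} = 0.3960956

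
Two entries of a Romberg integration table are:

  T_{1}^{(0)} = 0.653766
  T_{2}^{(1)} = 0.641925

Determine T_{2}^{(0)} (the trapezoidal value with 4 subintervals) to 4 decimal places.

0.6449

From T_{2}^{(1)} = (4·T_{2}^{(0)} − T_{1}^{(0)})/3, solve for T_{2}^{(0)}:
4·T_{2}^{(0)} = 3·0.641925 + 0.653766 = 2.579541
T_{2}^{(0)} = 0.644885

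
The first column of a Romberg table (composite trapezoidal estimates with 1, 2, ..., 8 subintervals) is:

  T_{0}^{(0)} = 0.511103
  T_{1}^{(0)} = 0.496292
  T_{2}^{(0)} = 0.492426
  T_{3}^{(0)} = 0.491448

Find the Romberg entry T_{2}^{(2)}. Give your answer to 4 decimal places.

T_{1}^{(1)} = 0.496292 + (0.496292 − 0.511103)/3 = 0.491355
T_{2}^{(1)} = 0.492426 + (0.492426 − 0.496292)/3 = 0.491137
T_{2}^{(2)} = 0.491137 + (0.491137 − 0.491355)/15 = 0.491122

0.4911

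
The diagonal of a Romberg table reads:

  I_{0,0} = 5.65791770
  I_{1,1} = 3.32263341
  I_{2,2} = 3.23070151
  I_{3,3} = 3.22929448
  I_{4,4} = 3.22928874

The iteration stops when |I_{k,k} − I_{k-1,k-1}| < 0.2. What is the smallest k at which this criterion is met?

|I_{1,1} − I_{0,0}| = 2.33528429 ≥ 0.2
|I_{2,2} − I_{1,1}| = 0.09193190 < 0.2

k = 2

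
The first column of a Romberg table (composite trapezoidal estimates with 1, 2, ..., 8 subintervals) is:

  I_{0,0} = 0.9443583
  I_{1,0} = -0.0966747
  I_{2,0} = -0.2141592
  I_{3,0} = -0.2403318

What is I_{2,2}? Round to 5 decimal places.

-0.24063

I_{1,1} = (4·(-0.0966747) − 0.9443583) / 3 = -0.4436857
I_{2,1} = -0.2141592 + (-0.2141592 − (-0.0966747))/3 = -0.2533207
I_{2,2} = (16·(-0.2533207) − (-0.4436857)) / 15 = -0.2406297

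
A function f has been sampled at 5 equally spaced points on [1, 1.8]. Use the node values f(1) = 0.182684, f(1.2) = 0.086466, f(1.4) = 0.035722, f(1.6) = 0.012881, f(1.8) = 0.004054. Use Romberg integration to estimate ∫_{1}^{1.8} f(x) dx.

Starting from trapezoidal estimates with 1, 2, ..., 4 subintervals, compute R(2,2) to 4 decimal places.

0.0437

R(0,0) (trapezoid, 1 panel, h=0.8000): 0.074695
R(1,0) (trapezoid, 2 panels, h=0.4000): 0.051636
R(2,0) (trapezoid, 4 panels, h=0.2000): 0.045688
R(1,1) = 0.051636 + (0.051636 − 0.074695)/3 = 0.043950
R(2,1) = 0.045688 + (0.045688 − 0.051636)/3 = 0.043705
R(2,2) = 0.043705 + (0.043705 − 0.043950)/15 = 0.043689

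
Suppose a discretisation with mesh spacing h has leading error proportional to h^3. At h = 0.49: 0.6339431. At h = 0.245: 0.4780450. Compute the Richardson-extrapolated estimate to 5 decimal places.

0.45577

The leading error scales as h^3; refining by a factor of 2 reduces it by 2^3 = 8.
Extrapolated value = (8·A(h/2) − A(h)) / (8 − 1)
= (8·0.4780450 − 0.6339431) / 7
= 3.1904169 / 7 = 0.4557738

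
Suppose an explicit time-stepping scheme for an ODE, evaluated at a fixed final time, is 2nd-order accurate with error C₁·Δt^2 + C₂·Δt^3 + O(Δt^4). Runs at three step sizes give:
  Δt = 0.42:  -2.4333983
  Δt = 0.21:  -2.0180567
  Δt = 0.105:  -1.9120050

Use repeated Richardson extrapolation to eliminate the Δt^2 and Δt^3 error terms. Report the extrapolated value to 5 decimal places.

First eliminate the Δt^2 term (factor 2^2 = 4):
  B₁ = (4·(-2.0180567) − (-2.4333983))/3 = -1.8796095
  B₂ = (4·(-1.9120050) − (-2.0180567))/3 = -1.8766544
Then eliminate the Δt^3 term (factor 2^3 = 8):
  (8·(-1.8766544) − (-1.8796095))/7 = -1.8762322

-1.87623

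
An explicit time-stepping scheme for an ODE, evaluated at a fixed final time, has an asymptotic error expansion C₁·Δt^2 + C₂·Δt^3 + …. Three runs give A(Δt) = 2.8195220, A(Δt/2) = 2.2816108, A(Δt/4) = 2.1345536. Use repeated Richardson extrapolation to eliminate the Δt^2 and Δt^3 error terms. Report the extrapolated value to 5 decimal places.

First eliminate the Δt^2 term (factor 2^2 = 4):
  B₁ = (4·2.2816108 − 2.8195220)/3 = 2.1023071
  B₂ = (4·2.1345536 − 2.2816108)/3 = 2.0855345
Then eliminate the Δt^3 term (factor 2^3 = 8):
  (8·2.0855345 − 2.1023071)/7 = 2.0831384

2.08314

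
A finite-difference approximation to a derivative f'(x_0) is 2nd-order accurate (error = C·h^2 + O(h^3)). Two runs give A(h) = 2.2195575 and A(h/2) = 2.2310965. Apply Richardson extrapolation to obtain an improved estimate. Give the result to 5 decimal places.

The leading error scales as h^2; refining by a factor of 2 reduces it by 2^2 = 4.
Extrapolated value = (4·A(h/2) − A(h)) / (4 − 1)
= (4·2.2310965 − 2.2195575) / 3
= 6.7048285 / 3 = 2.2349428

2.23494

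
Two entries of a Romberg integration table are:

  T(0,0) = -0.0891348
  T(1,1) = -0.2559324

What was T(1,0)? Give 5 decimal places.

From T(1,1) = (4·T(1,0) − T(0,0))/3, solve for T(1,0):
4·T(1,0) = 3·(-0.2559324) + (-0.0891348) = -0.8569320
T(1,0) = -0.2142330

-0.21423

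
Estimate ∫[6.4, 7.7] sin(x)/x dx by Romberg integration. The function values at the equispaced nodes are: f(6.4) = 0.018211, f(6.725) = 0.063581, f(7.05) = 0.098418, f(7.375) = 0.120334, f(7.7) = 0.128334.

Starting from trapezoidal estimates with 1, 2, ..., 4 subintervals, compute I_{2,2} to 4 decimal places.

0.1169

I_{0,0} (trapezoid, 1 panel, h=1.3000): 0.095254
I_{1,0} (trapezoid, 2 panels, h=0.6500): 0.111599
I_{2,0} (trapezoid, 4 panels, h=0.3250): 0.115572
I_{1,1} = 0.111599 + (0.111599 − 0.095254)/3 = 0.117047
I_{2,1} = 0.115572 + (0.115572 − 0.111599)/3 = 0.116896
I_{2,2} = 0.116896 + (0.116896 − 0.117047)/15 = 0.116886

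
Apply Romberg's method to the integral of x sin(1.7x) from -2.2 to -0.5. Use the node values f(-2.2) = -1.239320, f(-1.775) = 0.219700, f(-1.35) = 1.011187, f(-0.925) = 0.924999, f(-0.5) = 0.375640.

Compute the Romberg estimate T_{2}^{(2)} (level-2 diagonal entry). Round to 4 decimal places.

T_{0}^{(0)} (trapezoid, 1 panel, h=1.7000): -0.734128
T_{1}^{(0)} (trapezoid, 2 panels, h=0.8500): 0.492445
T_{2}^{(0)} (trapezoid, 4 panels, h=0.4250): 0.732720
T_{1}^{(1)} = 0.492445 + (0.492445 − (-0.734128))/3 = 0.901303
T_{2}^{(1)} = 0.732720 + (0.732720 − 0.492445)/3 = 0.812812
T_{2}^{(2)} = 0.812812 + (0.812812 − 0.901303)/15 = 0.806913

0.8069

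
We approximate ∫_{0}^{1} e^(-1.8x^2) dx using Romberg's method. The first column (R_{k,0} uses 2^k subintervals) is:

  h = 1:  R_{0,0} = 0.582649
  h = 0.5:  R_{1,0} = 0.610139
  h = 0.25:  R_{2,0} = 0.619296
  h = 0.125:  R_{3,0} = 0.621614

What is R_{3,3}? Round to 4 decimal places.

R_{1,1} = (4·0.610139 − 0.582649) / 3 = 0.619302
R_{2,1} = (4·0.619296 − 0.610139) / 3 = 0.622348
R_{3,1} = 0.621614 + (0.621614 − 0.619296)/3 = 0.622387
R_{2,2} = (16·0.622348 − 0.619302) / 15 = 0.622551
R_{3,2} = 0.622387 + (0.622387 − 0.622348)/15 = 0.622390
R_{3,3} = (64·0.622390 − 0.622551) / 63 = 0.622387

0.6224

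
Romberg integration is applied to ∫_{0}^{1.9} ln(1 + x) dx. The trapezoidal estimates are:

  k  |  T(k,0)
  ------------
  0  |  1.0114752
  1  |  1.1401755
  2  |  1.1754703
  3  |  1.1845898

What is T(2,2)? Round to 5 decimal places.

1.18751

T(1,1) = (4·1.1401755 − 1.0114752) / 3 = 1.1830756
T(2,1) = (4·1.1754703 − 1.1401755) / 3 = 1.1872352
T(2,2) = 1.1872352 + (1.1872352 − 1.1830756)/15 = 1.1875125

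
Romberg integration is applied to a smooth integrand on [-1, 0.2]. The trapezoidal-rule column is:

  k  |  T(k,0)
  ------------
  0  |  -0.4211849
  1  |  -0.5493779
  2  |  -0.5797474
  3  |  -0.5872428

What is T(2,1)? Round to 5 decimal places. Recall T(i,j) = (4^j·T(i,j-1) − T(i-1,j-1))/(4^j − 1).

-0.58987

Richardson extrapolation on the trapezoidal column (denominator 4−1=3):
T(2,1) = -0.5797474 + (-0.5797474 − (-0.5493779))/3 = -0.5898706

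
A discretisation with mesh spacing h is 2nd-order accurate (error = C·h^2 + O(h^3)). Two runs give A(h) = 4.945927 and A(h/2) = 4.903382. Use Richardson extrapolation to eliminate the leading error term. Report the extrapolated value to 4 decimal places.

The leading error scales as h^2; refining by a factor of 2 reduces it by 2^2 = 4.
Extrapolated value = (4·A(h/2) − A(h)) / (4 − 1)
= (4·4.903382 − 4.945927) / 3
= 14.667601 / 3 = 4.889200

4.8892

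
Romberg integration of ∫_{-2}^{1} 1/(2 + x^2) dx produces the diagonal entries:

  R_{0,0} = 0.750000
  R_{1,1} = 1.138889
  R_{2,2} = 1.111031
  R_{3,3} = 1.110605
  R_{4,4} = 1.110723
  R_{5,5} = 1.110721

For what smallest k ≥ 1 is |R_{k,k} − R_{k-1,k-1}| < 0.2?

k = 2

|R_{1,1} − R_{0,0}| = 0.388889 ≥ 0.2
|R_{2,2} − R_{1,1}| = 0.027858 < 0.2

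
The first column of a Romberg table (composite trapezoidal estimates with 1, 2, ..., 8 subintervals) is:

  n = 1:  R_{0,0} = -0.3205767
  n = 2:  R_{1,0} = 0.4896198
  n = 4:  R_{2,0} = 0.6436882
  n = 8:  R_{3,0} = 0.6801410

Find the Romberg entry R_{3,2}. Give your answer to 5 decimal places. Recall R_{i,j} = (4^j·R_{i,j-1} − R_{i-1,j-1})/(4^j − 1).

0.69211

R_{2,1} = (4·0.6436882 − 0.4896198) / 3 = 0.6950443
R_{3,1} = 0.6801410 + (0.6801410 − 0.6436882)/3 = 0.6922919
R_{3,2} = 0.6922919 + (0.6922919 − 0.6950443)/15 = 0.6921084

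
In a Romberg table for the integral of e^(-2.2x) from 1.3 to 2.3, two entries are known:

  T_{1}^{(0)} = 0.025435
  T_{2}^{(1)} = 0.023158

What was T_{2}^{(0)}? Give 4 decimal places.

0.0237

From T_{2}^{(1)} = (4·T_{2}^{(0)} − T_{1}^{(0)})/3, solve for T_{2}^{(0)}:
4·T_{2}^{(0)} = 3·0.023158 + 0.025435 = 0.094909
T_{2}^{(0)} = 0.023727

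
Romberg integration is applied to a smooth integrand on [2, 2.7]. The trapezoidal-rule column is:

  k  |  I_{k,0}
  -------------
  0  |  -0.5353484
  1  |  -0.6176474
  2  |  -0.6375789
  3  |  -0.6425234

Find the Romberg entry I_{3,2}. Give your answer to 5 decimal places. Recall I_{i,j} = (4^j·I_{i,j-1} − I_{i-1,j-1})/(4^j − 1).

-0.64417

I_{2,1} = -0.6375789 + (-0.6375789 − (-0.6176474))/3 = -0.6442227
I_{3,1} = (4·(-0.6425234) − (-0.6375789)) / 3 = -0.6441716
I_{3,2} = -0.6441716 + (-0.6441716 − (-0.6442227))/15 = -0.6441682
(Column j=1 coincides with Simpson's rule on the same nodes.)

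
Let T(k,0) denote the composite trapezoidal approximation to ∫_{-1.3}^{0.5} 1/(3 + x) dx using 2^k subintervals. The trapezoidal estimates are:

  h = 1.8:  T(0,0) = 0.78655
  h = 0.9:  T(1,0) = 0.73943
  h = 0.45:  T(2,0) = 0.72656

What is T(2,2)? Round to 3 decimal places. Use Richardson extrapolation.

0.722

Richardson extrapolation on the trapezoidal column (denominator 4−1=3):
T(1,1) = (4·0.73943 − 0.78655) / 3 = 0.72372
T(2,1) = (4·0.72656 − 0.73943) / 3 = 0.72227
T(2,2) = (16·0.72227 − 0.72372) / 15 = 0.72217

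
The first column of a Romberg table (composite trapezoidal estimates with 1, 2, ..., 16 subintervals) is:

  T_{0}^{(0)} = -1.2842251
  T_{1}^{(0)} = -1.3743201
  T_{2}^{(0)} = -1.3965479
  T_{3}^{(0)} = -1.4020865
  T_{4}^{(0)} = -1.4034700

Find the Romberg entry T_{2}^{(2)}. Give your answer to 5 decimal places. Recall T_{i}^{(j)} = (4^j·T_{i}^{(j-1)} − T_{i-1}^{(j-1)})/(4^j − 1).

-1.40393

Richardson extrapolation on the trapezoidal column (denominator 4−1=3):
T_{1}^{(1)} = -1.3743201 + (-1.3743201 − (-1.2842251))/3 = -1.4043518
T_{2}^{(1)} = -1.3965479 + (-1.3965479 − (-1.3743201))/3 = -1.4039572
T_{2}^{(2)} = (16·(-1.4039572) − (-1.4043518)) / 15 = -1.4039309
(Column j=1 coincides with Simpson's rule on the same nodes.)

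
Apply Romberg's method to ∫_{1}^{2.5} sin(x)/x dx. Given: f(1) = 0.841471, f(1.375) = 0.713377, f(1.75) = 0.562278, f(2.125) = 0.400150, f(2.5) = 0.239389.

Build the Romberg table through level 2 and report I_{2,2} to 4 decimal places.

I_{0,0} (trapezoid, 1 panel, h=1.5000): 0.810645
I_{1,0} (trapezoid, 2 panels, h=0.7500): 0.827031
I_{2,0} (trapezoid, 4 panels, h=0.3750): 0.831088
I_{1,1} = 0.827031 + (0.827031 − 0.810645)/3 = 0.832493
I_{2,1} = 0.831088 + (0.831088 − 0.827031)/3 = 0.832440
I_{2,2} = 0.832440 + (0.832440 − 0.832493)/15 = 0.832436

0.8324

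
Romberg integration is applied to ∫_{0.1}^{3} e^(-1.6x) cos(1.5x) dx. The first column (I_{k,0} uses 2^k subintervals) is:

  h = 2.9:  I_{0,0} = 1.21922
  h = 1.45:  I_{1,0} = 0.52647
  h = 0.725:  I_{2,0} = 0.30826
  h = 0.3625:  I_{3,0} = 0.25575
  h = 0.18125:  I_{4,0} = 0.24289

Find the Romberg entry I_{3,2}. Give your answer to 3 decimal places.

0.238

Richardson extrapolation on the trapezoidal column (denominator 4−1=3):
I_{2,1} = (4·0.30826 − 0.52647) / 3 = 0.23552
I_{3,1} = 0.25575 + (0.25575 − 0.30826)/3 = 0.23825
I_{3,2} = 0.23825 + (0.23825 − 0.23552)/15 = 0.23843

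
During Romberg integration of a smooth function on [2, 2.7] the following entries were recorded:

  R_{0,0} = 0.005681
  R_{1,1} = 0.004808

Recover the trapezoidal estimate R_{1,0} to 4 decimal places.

From R_{1,1} = (4·R_{1,0} − R_{0,0})/3, solve for R_{1,0}:
4·R_{1,0} = 3·0.004808 + 0.005681 = 0.020105
R_{1,0} = 0.005026

0.0050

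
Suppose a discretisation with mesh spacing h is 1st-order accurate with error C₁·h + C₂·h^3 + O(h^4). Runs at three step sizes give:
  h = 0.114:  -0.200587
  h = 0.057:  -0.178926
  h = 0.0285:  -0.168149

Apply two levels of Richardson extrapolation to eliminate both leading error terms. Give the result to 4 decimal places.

-0.1574

First eliminate the h term (factor 2^1 = 2):
  B₁ = (2·(-0.178926) − (-0.200587))/1 = -0.157265
  B₂ = (2·(-0.168149) − (-0.178926))/1 = -0.157372
Then eliminate the h^3 term (factor 2^3 = 8):
  (8·(-0.157372) − (-0.157265))/7 = -0.157387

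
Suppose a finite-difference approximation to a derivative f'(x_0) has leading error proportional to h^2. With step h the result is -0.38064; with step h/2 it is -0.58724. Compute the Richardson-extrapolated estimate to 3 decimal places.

The leading error scales as h^2; refining by a factor of 2 reduces it by 2^2 = 4.
Extrapolated value = (4·A(h/2) − A(h)) / (4 − 1)
= (4·(-0.58724) − (-0.38064)) / 3
= -1.96832 / 3 = -0.65611

-0.656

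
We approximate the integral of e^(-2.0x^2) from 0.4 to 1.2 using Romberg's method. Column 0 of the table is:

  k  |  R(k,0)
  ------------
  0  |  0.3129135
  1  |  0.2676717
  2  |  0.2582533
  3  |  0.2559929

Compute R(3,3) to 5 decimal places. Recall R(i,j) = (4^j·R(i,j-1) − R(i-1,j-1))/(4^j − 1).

0.25525

Richardson extrapolation on the trapezoidal column (denominator 4−1=3):
R(1,1) = 0.2676717 + (0.2676717 − 0.3129135)/3 = 0.2525911
R(2,1) = (4·0.2582533 − 0.2676717) / 3 = 0.2551138
R(3,1) = 0.2559929 + (0.2559929 − 0.2582533)/3 = 0.2552394
R(2,2) = 0.2551138 + (0.2551138 − 0.2525911)/15 = 0.2552820
R(3,2) = 0.2552394 + (0.2552394 − 0.2551138)/15 = 0.2552478
R(3,3) = (64·0.2552478 − 0.2552820) / 63 = 0.2552473
(Column j=1 coincides with Simpson's rule on the same nodes.)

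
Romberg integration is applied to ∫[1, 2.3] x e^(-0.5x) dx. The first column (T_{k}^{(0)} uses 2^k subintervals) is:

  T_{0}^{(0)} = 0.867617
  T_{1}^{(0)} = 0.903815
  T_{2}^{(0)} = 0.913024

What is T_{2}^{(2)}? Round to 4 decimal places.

Richardson extrapolation on the trapezoidal column (denominator 4−1=3):
T_{1}^{(1)} = (4·0.903815 − 0.867617) / 3 = 0.915881
T_{2}^{(1)} = (4·0.913024 − 0.903815) / 3 = 0.916094
T_{2}^{(2)} = (16·0.916094 − 0.915881) / 15 = 0.916108
(Column j=1 coincides with Simpson's rule on the same nodes.)

0.9161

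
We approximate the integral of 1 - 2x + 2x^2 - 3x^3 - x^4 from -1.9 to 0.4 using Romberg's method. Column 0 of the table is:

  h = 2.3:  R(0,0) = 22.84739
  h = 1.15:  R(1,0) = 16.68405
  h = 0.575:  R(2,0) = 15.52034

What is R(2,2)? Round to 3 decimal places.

R(1,1) = (4·16.68405 − 22.84739) / 3 = 14.62960
R(2,1) = 15.52034 + (15.52034 − 16.68405)/3 = 15.13244
R(2,2) = 15.13244 + (15.13244 − 14.62960)/15 = 15.16596

15.166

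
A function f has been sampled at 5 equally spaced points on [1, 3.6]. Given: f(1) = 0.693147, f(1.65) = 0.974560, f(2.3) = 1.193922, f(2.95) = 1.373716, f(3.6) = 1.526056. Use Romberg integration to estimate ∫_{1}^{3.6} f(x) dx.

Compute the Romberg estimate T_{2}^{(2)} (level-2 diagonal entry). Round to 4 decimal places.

T_{0}^{(0)} (trapezoid, 1 panel, h=2.6000): 2.884964
T_{1}^{(0)} (trapezoid, 2 panels, h=1.3000): 2.994581
T_{2}^{(0)} (trapezoid, 4 panels, h=0.6500): 3.023670
T_{1}^{(1)} = 2.994581 + (2.994581 − 2.884964)/3 = 3.031120
T_{2}^{(1)} = 3.023670 + (3.023670 − 2.994581)/3 = 3.033366
T_{2}^{(2)} = 3.033366 + (3.033366 − 3.031120)/15 = 3.033516

3.0335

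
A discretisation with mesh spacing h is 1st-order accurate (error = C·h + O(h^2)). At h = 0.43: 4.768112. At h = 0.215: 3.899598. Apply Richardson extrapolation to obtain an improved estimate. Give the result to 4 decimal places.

3.0311

Extrapolated value = (2·A(h/2) − A(h)) / (2 − 1)
= (2·3.899598 − 4.768112) / 1
= 3.031084 / 1 = 3.031084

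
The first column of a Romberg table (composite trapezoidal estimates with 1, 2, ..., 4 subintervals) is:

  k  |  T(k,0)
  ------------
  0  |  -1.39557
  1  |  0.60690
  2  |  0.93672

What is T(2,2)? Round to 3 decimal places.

1.031

T(1,1) = (4·0.60690 − (-1.39557)) / 3 = 1.27439
T(2,1) = (4·0.93672 − 0.60690) / 3 = 1.04666
T(2,2) = 1.04666 + (1.04666 − 1.27439)/15 = 1.03148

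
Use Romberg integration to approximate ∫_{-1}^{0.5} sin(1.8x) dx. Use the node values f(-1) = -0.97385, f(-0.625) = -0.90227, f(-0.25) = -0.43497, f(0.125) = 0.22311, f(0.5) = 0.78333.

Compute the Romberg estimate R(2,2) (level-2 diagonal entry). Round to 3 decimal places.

-0.471

R(0,0) (trapezoid, 1 panel, h=1.5000): -0.14289
R(1,0) (trapezoid, 2 panels, h=0.7500): -0.39767
R(2,0) (trapezoid, 4 panels, h=0.3750): -0.45352
R(1,1) = -0.39767 + (-0.39767 − (-0.14289))/3 = -0.48260
R(2,1) = -0.45352 + (-0.45352 − (-0.39767))/3 = -0.47214
R(2,2) = -0.47214 + (-0.47214 − (-0.48260))/15 = -0.47144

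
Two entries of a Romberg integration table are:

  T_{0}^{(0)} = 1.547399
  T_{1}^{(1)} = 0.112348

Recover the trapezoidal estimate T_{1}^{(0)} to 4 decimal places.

0.4711

From T_{1}^{(1)} = (4·T_{1}^{(0)} − T_{0}^{(0)})/3, solve for T_{1}^{(0)}:
4·T_{1}^{(0)} = 3·0.112348 + 1.547399 = 1.884443
T_{1}^{(0)} = 0.471111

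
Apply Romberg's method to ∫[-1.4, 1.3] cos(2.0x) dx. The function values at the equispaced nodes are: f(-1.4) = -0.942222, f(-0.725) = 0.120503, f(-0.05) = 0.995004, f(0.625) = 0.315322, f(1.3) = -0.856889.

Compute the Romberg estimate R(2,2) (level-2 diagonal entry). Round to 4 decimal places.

R(0,0) (trapezoid, 1 panel, h=2.7000): -2.428800
R(1,0) (trapezoid, 2 panels, h=1.3500): 0.128855
R(2,0) (trapezoid, 4 panels, h=0.6750): 0.358610
R(1,1) = 0.128855 + (0.128855 − (-2.428800))/3 = 0.981407
R(2,1) = 0.358610 + (0.358610 − 0.128855)/3 = 0.435195
R(2,2) = 0.435195 + (0.435195 − 0.981407)/15 = 0.398781

0.3988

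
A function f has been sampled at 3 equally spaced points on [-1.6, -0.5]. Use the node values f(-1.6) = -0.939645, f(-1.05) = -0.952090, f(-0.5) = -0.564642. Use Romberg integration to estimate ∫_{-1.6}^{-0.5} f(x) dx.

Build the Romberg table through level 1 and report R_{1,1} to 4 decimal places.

-0.9740

R_{0,0} (trapezoid, 1 panel, h=1.1000): -0.827358
R_{1,0} (trapezoid, 2 panels, h=0.5500): -0.937328
R_{1,1} = -0.937328 + (-0.937328 − (-0.827358))/3 = -0.973985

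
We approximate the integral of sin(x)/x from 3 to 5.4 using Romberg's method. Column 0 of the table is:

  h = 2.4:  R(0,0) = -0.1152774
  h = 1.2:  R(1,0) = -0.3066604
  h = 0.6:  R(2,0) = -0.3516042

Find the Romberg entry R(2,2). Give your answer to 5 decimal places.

Richardson extrapolation on the trapezoidal column (denominator 4−1=3):
R(1,1) = (4·(-0.3066604) − (-0.1152774)) / 3 = -0.3704547
R(2,1) = (4·(-0.3516042) − (-0.3066604)) / 3 = -0.3665855
R(2,2) = (16·(-0.3665855) − (-0.3704547)) / 15 = -0.3663276

-0.36633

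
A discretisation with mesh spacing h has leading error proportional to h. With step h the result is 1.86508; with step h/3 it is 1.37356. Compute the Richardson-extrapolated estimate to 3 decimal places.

1.128

Extrapolated value = (3·A(h/3) − A(h)) / (3 − 1)
= (3·1.37356 − 1.86508) / 2
= 2.25560 / 2 = 1.12780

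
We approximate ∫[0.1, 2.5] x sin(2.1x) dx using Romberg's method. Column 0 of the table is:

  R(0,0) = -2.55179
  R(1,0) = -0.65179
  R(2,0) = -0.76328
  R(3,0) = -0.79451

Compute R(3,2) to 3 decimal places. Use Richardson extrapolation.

-0.805

R(2,1) = (4·(-0.76328) − (-0.65179)) / 3 = -0.80044
R(3,1) = (4·(-0.79451) − (-0.76328)) / 3 = -0.80492
R(3,2) = (16·(-0.80492) − (-0.80044)) / 15 = -0.80522
(Column j=1 coincides with Simpson's rule on the same nodes.)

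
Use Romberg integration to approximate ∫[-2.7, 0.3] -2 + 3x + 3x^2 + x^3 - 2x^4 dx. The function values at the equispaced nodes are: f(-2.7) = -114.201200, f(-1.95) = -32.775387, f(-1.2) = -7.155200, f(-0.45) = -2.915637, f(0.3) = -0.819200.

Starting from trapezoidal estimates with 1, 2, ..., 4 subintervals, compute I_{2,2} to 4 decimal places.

-67.7706

I_{0,0} (trapezoid, 1 panel, h=3.0000): -172.530600
I_{1,0} (trapezoid, 2 panels, h=1.5000): -96.998100
I_{2,0} (trapezoid, 4 panels, h=0.7500): -75.267318
I_{1,1} = -96.998100 + (-96.998100 − (-172.530600))/3 = -71.820600
I_{2,1} = -75.267318 + (-75.267318 − (-96.998100))/3 = -68.023724
I_{2,2} = -68.023724 + (-68.023724 − (-71.820600))/15 = -67.770599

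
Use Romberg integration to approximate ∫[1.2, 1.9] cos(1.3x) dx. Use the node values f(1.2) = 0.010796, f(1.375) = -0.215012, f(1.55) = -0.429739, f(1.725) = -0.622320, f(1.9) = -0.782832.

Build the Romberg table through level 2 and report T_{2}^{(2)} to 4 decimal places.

T_{0}^{(0)} (trapezoid, 1 panel, h=0.7000): -0.270213
T_{1}^{(0)} (trapezoid, 2 panels, h=0.3500): -0.285515
T_{2}^{(0)} (trapezoid, 4 panels, h=0.1750): -0.289291
T_{1}^{(1)} = -0.285515 + (-0.285515 − (-0.270213))/3 = -0.290616
T_{2}^{(1)} = -0.289291 + (-0.289291 − (-0.285515))/3 = -0.290550
T_{2}^{(2)} = -0.290550 + (-0.290550 − (-0.290616))/15 = -0.290546

-0.2905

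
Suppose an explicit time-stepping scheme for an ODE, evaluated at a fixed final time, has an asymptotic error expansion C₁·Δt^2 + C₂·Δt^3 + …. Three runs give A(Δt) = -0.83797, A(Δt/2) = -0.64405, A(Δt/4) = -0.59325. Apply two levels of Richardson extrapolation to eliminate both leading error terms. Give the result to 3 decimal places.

-0.576

First eliminate the Δt^2 term (factor 2^2 = 4):
  B₁ = (4·(-0.64405) − (-0.83797))/3 = -0.57941
  B₂ = (4·(-0.59325) − (-0.64405))/3 = -0.57632
Then eliminate the Δt^3 term (factor 2^3 = 8):
  (8·(-0.57632) − (-0.57941))/7 = -0.57588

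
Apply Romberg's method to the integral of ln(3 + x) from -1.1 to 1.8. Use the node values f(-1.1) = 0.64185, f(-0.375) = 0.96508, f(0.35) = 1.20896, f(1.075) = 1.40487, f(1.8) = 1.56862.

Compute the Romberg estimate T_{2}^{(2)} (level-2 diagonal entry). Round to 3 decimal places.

T_{0}^{(0)} (trapezoid, 1 panel, h=2.9000): 3.20518
T_{1}^{(0)} (trapezoid, 2 panels, h=1.4500): 3.35558
T_{2}^{(0)} (trapezoid, 4 panels, h=0.7250): 3.39601
T_{1}^{(1)} = 3.35558 + (3.35558 − 3.20518)/3 = 3.40571
T_{2}^{(1)} = 3.39601 + (3.39601 − 3.35558)/3 = 3.40949
T_{2}^{(2)} = 3.40949 + (3.40949 − 3.40571)/15 = 3.40974

3.410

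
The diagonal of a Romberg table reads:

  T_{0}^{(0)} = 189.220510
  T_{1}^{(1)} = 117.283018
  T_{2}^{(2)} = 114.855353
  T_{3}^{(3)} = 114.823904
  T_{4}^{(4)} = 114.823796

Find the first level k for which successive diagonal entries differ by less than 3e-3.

|T_{1}^{(1)} − T_{0}^{(0)}| = 71.937492 ≥ 3e-3
|T_{2}^{(2)} − T_{1}^{(1)}| = 2.427665 ≥ 3e-3
|T_{3}^{(3)} − T_{2}^{(2)}| = 0.031449 ≥ 3e-3
|T_{4}^{(4)} − T_{3}^{(3)}| = 0.000108 < 3e-3

k = 4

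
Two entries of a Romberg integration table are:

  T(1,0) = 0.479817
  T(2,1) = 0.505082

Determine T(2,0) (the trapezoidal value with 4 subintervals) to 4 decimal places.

0.4988

From T(2,1) = (4·T(2,0) − T(1,0))/3, solve for T(2,0):
4·T(2,0) = 3·0.505082 + 0.479817 = 1.995063
T(2,0) = 0.498766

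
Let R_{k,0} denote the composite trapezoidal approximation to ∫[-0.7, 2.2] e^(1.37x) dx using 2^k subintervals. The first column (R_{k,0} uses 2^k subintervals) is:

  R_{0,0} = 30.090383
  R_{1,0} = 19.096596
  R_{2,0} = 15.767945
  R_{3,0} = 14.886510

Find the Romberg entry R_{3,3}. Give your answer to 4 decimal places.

Richardson extrapolation on the trapezoidal column (denominator 4−1=3):
R_{1,1} = 19.096596 + (19.096596 − 30.090383)/3 = 15.432000
R_{2,1} = (4·15.767945 − 19.096596) / 3 = 14.658395
R_{3,1} = 14.886510 + (14.886510 − 15.767945)/3 = 14.592698
R_{2,2} = 14.658395 + (14.658395 − 15.432000)/15 = 14.606821
R_{3,2} = 14.592698 + (14.592698 − 14.658395)/15 = 14.588318
R_{3,3} = 14.588318 + (14.588318 − 14.606821)/63 = 14.588024
(Column j=1 coincides with Simpson's rule on the same nodes.)

14.5880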